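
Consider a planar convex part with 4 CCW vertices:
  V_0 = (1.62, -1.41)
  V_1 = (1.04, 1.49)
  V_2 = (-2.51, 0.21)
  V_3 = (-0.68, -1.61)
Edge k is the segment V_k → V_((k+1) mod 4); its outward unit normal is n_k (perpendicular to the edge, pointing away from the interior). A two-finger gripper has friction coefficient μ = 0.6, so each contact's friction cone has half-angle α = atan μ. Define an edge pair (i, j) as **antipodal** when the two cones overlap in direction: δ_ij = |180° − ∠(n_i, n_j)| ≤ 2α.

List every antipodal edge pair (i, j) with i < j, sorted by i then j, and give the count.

α = atan 0.6 = 30.96°;  2α = 61.93°
n_0 = (+0.9806, +0.1961)
n_1 = (-0.3392, +0.9407)
n_2 = (-0.7052, -0.7090)
n_3 = (+0.0866, -0.9962)
  (0,1): δ = 81.48°  ·
  (0,2): δ = 33.85°  ✓
  (0,3): δ = 83.66°  ·
  (1,2): δ = 64.67°  ·
  (1,3): δ = 14.86°  ✓
  (2,3): δ = 130.19°  ·
antipodal pairs: 2

count = 2; pairs: (0,2), (1,3)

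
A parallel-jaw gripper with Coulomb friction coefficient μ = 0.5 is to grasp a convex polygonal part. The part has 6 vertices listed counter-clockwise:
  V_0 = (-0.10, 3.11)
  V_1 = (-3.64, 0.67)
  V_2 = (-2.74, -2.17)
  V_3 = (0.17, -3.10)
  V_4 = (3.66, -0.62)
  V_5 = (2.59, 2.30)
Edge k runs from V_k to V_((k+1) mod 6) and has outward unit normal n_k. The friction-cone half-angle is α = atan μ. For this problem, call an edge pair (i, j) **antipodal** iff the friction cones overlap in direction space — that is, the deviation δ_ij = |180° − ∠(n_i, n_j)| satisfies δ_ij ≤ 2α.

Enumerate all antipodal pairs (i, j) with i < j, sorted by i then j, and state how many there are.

count = 6; pairs: (0,2), (0,3), (1,4), (2,4), (2,5), (3,5)

α = atan 0.5 = 26.57°;  2α = 53.13°
n_0 = (-0.5675, +0.8234)
n_1 = (-0.9533, -0.3021)
n_2 = (-0.3044, -0.9525)
n_3 = (+0.5792, -0.8152)
n_4 = (+0.9389, +0.3441)
n_5 = (+0.2883, +0.9575)
  (0,1): δ = 106.99°  ·
  (0,2): δ = 52.30°  ✓
  (0,3): δ = 0.82°  ✓
  (0,4): δ = 75.55°  ·
  (0,5): δ = 128.66°  ·
  (1,2): δ = 125.31°  ·
  (1,3): δ = 72.19°  ·
  (1,4): δ = 2.54°  ✓
  (1,5): δ = 55.66°  ·
  (2,3): δ = 126.88°  ·
  (2,4): δ = 52.15°  ✓
  (2,5): δ = 0.97°  ✓
  (3,4): δ = 105.27°  ·
  (3,5): δ = 52.16°  ✓
  (4,5): δ = 126.88°  ·
antipodal pairs: 6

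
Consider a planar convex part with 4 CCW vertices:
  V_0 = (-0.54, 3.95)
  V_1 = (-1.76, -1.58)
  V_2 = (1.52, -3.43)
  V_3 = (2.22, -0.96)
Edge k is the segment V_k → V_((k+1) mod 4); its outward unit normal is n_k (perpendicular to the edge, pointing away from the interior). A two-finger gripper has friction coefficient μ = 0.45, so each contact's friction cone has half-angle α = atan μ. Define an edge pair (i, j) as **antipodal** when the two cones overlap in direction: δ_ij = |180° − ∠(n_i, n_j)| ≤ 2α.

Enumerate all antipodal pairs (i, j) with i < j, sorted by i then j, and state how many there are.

count = 3; pairs: (0,2), (0,3), (1,3)

α = atan 0.45 = 24.23°;  2α = 48.46°
n_0 = (-0.9765, +0.2154)
n_1 = (-0.4913, -0.8710)
n_2 = (+0.9621, -0.2727)
n_3 = (+0.8717, +0.4900)
  (0,1): δ = 106.98°  ·
  (0,2): δ = 3.38°  ✓
  (0,3): δ = 41.78°  ✓
  (1,2): δ = 76.40°  ·
  (1,3): δ = 31.23°  ✓
  (2,3): δ = 134.84°  ·
antipodal pairs: 3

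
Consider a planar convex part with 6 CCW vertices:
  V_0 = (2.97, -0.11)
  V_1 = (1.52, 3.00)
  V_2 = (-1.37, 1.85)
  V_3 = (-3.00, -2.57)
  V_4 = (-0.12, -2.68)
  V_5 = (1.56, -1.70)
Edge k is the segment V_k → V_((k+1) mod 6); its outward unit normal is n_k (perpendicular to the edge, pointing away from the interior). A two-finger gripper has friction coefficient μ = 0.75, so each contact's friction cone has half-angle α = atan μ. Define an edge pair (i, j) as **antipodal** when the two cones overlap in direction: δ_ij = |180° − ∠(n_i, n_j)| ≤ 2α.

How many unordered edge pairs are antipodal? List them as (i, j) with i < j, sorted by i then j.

α = atan 0.75 = 36.87°;  2α = 73.74°
n_0 = (+0.9063, +0.4226)
n_1 = (-0.3697, +0.9291)
n_2 = (-0.9382, +0.3460)
n_3 = (-0.0382, -0.9993)
n_4 = (+0.5039, -0.8638)
n_5 = (+0.7482, -0.6635)
  (0,1): δ = 93.30°  ·
  (0,2): δ = 45.24°  ✓
  (0,3): δ = 62.82°  ✓
  (0,4): δ = 95.26°  ·
  (0,5): δ = 113.44°  ·
  (1,2): δ = 131.94°  ·
  (1,3): δ = 23.89°  ✓
  (1,4): δ = 8.56°  ✓
  (1,5): δ = 26.73°  ✓
  (2,3): δ = 71.94°  ✓
  (2,4): δ = 39.50°  ✓
  (2,5): δ = 21.32°  ✓
  (3,4): δ = 147.56°  ·
  (3,5): δ = 129.38°  ·
  (4,5): δ = 161.82°  ·
antipodal pairs: 8

count = 8; pairs: (0,2), (0,3), (1,3), (1,4), (1,5), (2,3), (2,4), (2,5)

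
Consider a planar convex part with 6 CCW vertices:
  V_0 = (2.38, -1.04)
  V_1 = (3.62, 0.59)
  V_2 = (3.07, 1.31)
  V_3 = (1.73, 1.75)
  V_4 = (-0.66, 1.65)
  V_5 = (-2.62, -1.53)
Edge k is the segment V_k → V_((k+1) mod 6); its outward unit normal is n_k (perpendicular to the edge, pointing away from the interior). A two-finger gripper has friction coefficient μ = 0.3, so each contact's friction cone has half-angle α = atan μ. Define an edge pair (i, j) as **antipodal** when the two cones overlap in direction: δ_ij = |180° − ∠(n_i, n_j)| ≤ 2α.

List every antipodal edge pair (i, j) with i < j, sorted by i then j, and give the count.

α = atan 0.3 = 16.70°;  2α = 33.40°
n_0 = (+0.7959, -0.6055)
n_1 = (+0.7947, +0.6070)
n_2 = (+0.3120, +0.9501)
n_3 = (-0.0418, +0.9991)
n_4 = (-0.8513, +0.5247)
n_5 = (+0.0975, -0.9952)
  (0,1): δ = 105.36°  ·
  (0,2): δ = 70.92°  ·
  (0,3): δ = 50.34°  ·
  (0,4): δ = 5.61°  ✓
  (0,5): δ = 132.86°  ·
  (1,2): δ = 145.55°  ·
  (1,3): δ = 124.98°  ·
  (1,4): δ = 69.02°  ·
  (1,5): δ = 58.22°  ·
  (2,3): δ = 159.43°  ·
  (2,4): δ = 103.47°  ·
  (2,5): δ = 23.78°  ✓
  (3,4): δ = 124.04°  ·
  (3,5): δ = 3.20°  ✓
  (4,5): δ = 52.76°  ·
antipodal pairs: 3

count = 3; pairs: (0,4), (2,5), (3,5)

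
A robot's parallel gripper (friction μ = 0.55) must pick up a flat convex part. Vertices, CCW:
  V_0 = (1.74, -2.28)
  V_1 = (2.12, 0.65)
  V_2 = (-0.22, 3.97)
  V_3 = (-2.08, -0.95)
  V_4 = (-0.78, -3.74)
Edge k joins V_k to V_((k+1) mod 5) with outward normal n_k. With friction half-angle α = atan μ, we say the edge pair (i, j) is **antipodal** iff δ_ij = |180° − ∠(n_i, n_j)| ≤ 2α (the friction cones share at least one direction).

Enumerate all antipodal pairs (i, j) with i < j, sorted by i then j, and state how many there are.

α = atan 0.55 = 28.81°;  2α = 57.62°
n_0 = (+0.9917, -0.1286)
n_1 = (+0.8174, +0.5761)
n_2 = (-0.9354, +0.3536)
n_3 = (-0.9064, -0.4224)
n_4 = (+0.5013, -0.8653)
  (0,1): δ = 137.43°  ·
  (0,2): δ = 13.32°  ✓
  (0,3): δ = 32.37°  ✓
  (0,4): δ = 127.48°  ·
  (1,2): δ = 55.89°  ✓
  (1,3): δ = 10.19°  ✓
  (1,4): δ = 84.91°  ·
  (2,3): δ = 134.31°  ·
  (2,4): δ = 39.20°  ✓
  (3,4): δ = 84.90°  ·
antipodal pairs: 5

count = 5; pairs: (0,2), (0,3), (1,2), (1,3), (2,4)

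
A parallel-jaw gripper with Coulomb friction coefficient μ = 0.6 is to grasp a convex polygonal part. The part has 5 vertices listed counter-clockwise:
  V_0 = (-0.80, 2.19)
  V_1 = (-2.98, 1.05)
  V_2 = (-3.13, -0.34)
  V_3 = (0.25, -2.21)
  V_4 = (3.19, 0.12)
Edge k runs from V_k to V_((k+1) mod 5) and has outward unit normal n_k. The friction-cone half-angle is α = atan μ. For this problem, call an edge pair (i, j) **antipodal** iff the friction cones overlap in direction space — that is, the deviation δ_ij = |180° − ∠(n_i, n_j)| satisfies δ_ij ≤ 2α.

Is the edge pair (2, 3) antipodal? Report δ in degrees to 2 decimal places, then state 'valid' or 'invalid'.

δ = 112.65°, invalid

α = atan 0.6 = 30.96°;  2α = 61.93°
edge 2: e_2 = (+3.38, -1.87);  n_2 = (-0.4841, -0.8750)
edge 3: e_3 = (+2.94, +2.33);  n_3 = (+0.6211, -0.7837)
∠(n_2, n_3) = 67.35°
δ = |180° − 67.35°| = 112.65°
112.65° > 2α = 61.93°  →  invalid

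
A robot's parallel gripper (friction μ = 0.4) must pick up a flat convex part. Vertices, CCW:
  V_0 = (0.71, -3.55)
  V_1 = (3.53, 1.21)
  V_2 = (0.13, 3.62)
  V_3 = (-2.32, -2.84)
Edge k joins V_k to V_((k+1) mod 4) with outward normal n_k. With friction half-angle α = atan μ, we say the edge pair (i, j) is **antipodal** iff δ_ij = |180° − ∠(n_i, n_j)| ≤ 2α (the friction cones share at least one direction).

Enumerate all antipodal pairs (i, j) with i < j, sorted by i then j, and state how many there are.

count = 2; pairs: (0,2), (1,3)

α = atan 0.4 = 21.80°;  2α = 43.60°
n_0 = (+0.8604, -0.5097)
n_1 = (+0.5783, +0.8158)
n_2 = (-0.9350, +0.3546)
n_3 = (-0.2281, -0.9736)
  (0,1): δ = 94.69°  ·
  (0,2): δ = 9.87°  ✓
  (0,3): δ = 107.46°  ·
  (1,2): δ = 75.44°  ·
  (1,3): δ = 22.14°  ✓
  (2,3): δ = 82.42°  ·
antipodal pairs: 2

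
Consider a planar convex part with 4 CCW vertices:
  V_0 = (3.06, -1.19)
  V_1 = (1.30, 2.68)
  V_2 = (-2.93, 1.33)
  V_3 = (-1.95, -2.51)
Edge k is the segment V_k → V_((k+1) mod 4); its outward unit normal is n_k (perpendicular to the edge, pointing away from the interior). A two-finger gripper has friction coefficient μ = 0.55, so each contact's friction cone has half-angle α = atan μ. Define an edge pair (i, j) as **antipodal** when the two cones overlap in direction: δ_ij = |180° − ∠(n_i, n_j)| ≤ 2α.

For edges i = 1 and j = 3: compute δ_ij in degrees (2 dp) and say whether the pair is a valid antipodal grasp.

δ = 2.94°, valid

α = atan 0.55 = 28.81°;  2α = 57.62°
edge 1: e_1 = (-4.23, -1.35);  n_1 = (-0.3040, +0.9527)
edge 3: e_3 = (+5.01, +1.32);  n_3 = (+0.2548, -0.9670)
∠(n_1, n_3) = 177.06°
δ = |180° − 177.06°| = 2.94°
2.94° ≤ 2α = 57.62°  →  valid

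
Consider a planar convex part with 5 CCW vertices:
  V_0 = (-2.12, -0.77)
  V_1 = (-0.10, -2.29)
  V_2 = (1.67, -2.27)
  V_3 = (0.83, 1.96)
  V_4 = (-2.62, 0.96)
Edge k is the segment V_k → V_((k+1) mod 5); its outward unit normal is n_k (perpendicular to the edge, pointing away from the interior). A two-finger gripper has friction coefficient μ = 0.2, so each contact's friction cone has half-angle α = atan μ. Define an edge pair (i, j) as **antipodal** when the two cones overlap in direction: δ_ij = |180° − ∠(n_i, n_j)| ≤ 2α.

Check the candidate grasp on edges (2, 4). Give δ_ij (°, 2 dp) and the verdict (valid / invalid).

δ = 4.89°, valid

α = atan 0.2 = 11.31°;  2α = 22.62°
edge 2: e_2 = (-0.84, +4.23);  n_2 = (+0.9808, +0.1948)
edge 4: e_4 = (+0.50, -1.73);  n_4 = (-0.9607, -0.2777)
∠(n_2, n_4) = 175.11°
δ = |180° − 175.11°| = 4.89°
4.89° ≤ 2α = 22.62°  →  valid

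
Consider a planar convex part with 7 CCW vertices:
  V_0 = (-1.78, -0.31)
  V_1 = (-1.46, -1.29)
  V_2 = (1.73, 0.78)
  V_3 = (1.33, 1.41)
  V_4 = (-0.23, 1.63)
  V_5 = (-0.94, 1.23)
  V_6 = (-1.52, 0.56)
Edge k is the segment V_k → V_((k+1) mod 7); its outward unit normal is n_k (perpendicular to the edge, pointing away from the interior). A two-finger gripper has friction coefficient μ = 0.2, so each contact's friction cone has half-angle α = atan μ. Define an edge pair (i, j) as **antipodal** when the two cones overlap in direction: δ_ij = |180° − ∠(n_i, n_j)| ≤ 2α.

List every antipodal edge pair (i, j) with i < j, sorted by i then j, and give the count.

count = 3; pairs: (0,2), (1,4), (1,5)

α = atan 0.2 = 11.31°;  2α = 22.62°
n_0 = (-0.9506, -0.3104)
n_1 = (+0.5443, -0.8389)
n_2 = (+0.8442, +0.5360)
n_3 = (+0.1396, +0.9902)
n_4 = (-0.4908, +0.8712)
n_5 = (-0.7561, +0.6545)
n_6 = (-0.9581, +0.2863)
  (0,1): δ = 75.10°  ·
  (0,2): δ = 14.33°  ✓
  (0,3): δ = 63.89°  ·
  (0,4): δ = 101.31°  ·
  (0,5): δ = 121.03°  ·
  (0,6): δ = 145.28°  ·
  (1,2): δ = 90.57°  ·
  (1,3): δ = 41.01°  ·
  (1,4): δ = 3.58°  ✓
  (1,5): δ = 16.14°  ✓
  (1,6): δ = 40.38°  ·
  (2,3): δ = 130.44°  ·
  (2,4): δ = 93.02°  ·
  (2,5): δ = 73.29°  ·
  (2,6): δ = 49.05°  ·
  (3,4): δ = 142.58°  ·
  (3,5): δ = 122.85°  ·
  (3,6): δ = 98.61°  ·
  (4,5): δ = 160.28°  ·
  (4,6): δ = 136.03°  ·
  (5,6): δ = 155.76°  ·
antipodal pairs: 3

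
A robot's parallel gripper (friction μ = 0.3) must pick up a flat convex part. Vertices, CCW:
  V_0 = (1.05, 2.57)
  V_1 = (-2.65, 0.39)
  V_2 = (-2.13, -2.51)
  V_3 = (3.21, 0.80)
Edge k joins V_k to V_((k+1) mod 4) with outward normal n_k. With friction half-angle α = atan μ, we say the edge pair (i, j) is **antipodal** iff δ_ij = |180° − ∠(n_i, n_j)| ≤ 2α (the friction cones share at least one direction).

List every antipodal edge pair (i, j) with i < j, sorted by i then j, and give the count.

α = atan 0.3 = 16.70°;  2α = 33.40°
n_0 = (-0.5076, +0.8616)
n_1 = (-0.9843, -0.1765)
n_2 = (+0.5268, -0.8500)
n_3 = (+0.6338, +0.7735)
  (0,1): δ = 110.34°  ·
  (0,2): δ = 1.29°  ✓
  (0,3): δ = 110.16°  ·
  (1,2): δ = 68.37°  ·
  (1,3): δ = 40.50°  ·
  (2,3): δ = 71.13°  ·
antipodal pairs: 1

count = 1; pairs: (0,2)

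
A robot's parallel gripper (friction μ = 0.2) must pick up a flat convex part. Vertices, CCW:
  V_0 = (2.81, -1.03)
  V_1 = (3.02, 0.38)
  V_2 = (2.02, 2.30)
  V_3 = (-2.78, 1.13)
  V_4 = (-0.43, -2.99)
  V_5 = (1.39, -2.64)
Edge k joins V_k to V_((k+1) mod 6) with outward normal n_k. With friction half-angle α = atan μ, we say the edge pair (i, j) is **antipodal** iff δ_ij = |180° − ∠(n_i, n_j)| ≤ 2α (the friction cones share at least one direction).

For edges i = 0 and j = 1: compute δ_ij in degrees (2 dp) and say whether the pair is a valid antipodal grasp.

δ = 144.02°, invalid

α = atan 0.2 = 11.31°;  2α = 22.62°
edge 0: e_0 = (+0.21, +1.41);  n_0 = (+0.9891, -0.1473)
edge 1: e_1 = (-1.00, +1.92);  n_1 = (+0.8869, +0.4619)
∠(n_0, n_1) = 35.98°
δ = |180° − 35.98°| = 144.02°
144.02° > 2α = 22.62°  →  invalid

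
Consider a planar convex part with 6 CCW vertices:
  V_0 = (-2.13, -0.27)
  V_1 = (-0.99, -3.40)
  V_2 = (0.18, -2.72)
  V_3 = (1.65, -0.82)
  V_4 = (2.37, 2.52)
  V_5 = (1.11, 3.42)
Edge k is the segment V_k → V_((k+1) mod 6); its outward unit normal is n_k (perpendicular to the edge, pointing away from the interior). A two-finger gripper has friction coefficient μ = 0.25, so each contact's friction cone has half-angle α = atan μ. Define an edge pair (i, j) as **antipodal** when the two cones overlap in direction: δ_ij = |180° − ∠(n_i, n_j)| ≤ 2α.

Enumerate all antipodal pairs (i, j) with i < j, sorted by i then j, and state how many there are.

α = atan 0.25 = 14.04°;  2α = 28.07°
n_0 = (-0.9396, -0.3422)
n_1 = (+0.5025, -0.8646)
n_2 = (+0.7909, -0.6119)
n_3 = (+0.9775, -0.2107)
n_4 = (+0.5812, +0.8137)
n_5 = (-0.7514, +0.6598)
  (0,1): δ = 79.85°  ·
  (0,2): δ = 57.74°  ·
  (0,3): δ = 32.18°  ·
  (0,4): δ = 34.45°  ·
  (0,5): δ = 118.70°  ·
  (1,2): δ = 157.89°  ·
  (1,3): δ = 132.33°  ·
  (1,4): δ = 65.70°  ·
  (1,5): δ = 18.55°  ✓
  (2,3): δ = 154.44°  ·
  (2,4): δ = 87.81°  ·
  (2,5): δ = 3.56°  ✓
  (3,4): δ = 113.37°  ·
  (3,5): δ = 29.12°  ·
  (4,5): δ = 95.75°  ·
antipodal pairs: 2

count = 2; pairs: (1,5), (2,5)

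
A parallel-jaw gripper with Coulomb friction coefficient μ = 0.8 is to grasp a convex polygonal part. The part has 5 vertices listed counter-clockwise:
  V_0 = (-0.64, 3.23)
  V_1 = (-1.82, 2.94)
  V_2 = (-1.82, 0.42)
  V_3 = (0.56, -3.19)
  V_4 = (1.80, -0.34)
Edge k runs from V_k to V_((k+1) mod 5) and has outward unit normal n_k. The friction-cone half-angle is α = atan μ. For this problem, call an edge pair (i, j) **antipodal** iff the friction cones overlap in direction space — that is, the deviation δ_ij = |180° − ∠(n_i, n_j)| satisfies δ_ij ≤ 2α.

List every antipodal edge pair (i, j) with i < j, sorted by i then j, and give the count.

count = 6; pairs: (0,2), (0,3), (1,3), (1,4), (2,3), (2,4)

α = atan 0.8 = 38.66°;  2α = 77.32°
n_0 = (-0.2387, +0.9711)
n_1 = (-1.0000, -0.0000)
n_2 = (-0.8349, -0.5504)
n_3 = (+0.9170, -0.3990)
n_4 = (+0.8256, +0.5643)
  (0,1): δ = 103.81°  ·
  (0,2): δ = 70.41°  ✓
  (0,3): δ = 52.68°  ✓
  (0,4): δ = 110.54°  ·
  (1,2): δ = 146.60°  ·
  (1,3): δ = 23.51°  ✓
  (1,4): δ = 34.35°  ✓
  (2,3): δ = 56.91°  ✓
  (2,4): δ = 0.96°  ✓
  (3,4): δ = 122.14°  ·
antipodal pairs: 6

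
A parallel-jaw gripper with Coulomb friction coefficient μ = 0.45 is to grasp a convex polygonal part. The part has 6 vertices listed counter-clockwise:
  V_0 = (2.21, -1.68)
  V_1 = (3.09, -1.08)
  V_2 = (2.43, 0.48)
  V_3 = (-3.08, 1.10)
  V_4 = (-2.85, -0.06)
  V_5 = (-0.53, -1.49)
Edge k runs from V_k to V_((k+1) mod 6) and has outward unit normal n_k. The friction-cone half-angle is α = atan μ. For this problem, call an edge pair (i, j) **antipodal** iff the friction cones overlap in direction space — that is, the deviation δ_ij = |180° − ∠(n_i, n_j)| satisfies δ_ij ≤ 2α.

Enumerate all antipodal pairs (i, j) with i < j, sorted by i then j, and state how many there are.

α = atan 0.45 = 24.23°;  2α = 48.46°
n_0 = (+0.5633, -0.8262)
n_1 = (+0.9210, +0.3896)
n_2 = (+0.1118, +0.9937)
n_3 = (-0.9809, -0.1945)
n_4 = (-0.5247, -0.8513)
n_5 = (-0.0692, -0.9976)
  (0,1): δ = 101.35°  ·
  (0,2): δ = 40.71°  ✓
  (0,3): δ = 66.93°  ·
  (0,4): δ = 114.06°  ·
  (0,5): δ = 141.75°  ·
  (1,2): δ = 119.35°  ·
  (1,3): δ = 11.72°  ✓
  (1,4): δ = 35.42°  ✓
  (1,5): δ = 63.10°  ·
  (2,3): δ = 72.37°  ·
  (2,4): δ = 25.23°  ✓
  (2,5): δ = 2.45°  ✓
  (3,4): δ = 132.86°  ·
  (3,5): δ = 105.18°  ·
  (4,5): δ = 152.32°  ·
antipodal pairs: 5

count = 5; pairs: (0,2), (1,3), (1,4), (2,4), (2,5)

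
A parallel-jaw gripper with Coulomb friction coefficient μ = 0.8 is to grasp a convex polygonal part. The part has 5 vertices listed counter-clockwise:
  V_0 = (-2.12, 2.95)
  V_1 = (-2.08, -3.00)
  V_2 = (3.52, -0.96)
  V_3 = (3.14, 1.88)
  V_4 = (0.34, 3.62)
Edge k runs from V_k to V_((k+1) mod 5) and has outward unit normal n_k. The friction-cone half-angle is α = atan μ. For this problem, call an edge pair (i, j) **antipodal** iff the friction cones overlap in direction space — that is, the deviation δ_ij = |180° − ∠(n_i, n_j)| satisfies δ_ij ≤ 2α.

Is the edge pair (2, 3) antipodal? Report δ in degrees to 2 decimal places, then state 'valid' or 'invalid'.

δ = 129.48°, invalid

α = atan 0.8 = 38.66°;  2α = 77.32°
edge 2: e_2 = (-0.38, +2.84);  n_2 = (+0.9912, +0.1326)
edge 3: e_3 = (-2.80, +1.74);  n_3 = (+0.5278, +0.8494)
∠(n_2, n_3) = 50.52°
δ = |180° − 50.52°| = 129.48°
129.48° > 2α = 77.32°  →  invalid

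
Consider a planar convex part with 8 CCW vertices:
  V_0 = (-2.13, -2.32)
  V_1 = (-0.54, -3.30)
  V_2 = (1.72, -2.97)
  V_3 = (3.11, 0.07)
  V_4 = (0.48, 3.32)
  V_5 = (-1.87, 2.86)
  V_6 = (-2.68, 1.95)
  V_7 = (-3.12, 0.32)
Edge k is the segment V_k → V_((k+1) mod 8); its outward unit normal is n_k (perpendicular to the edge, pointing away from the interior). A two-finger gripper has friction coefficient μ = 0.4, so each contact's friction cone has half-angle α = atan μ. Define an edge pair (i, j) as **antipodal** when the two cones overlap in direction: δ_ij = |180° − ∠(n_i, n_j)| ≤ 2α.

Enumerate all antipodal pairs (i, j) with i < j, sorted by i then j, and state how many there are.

α = atan 0.4 = 21.80°;  2α = 43.60°
n_0 = (-0.5247, -0.8513)
n_1 = (+0.1445, -0.9895)
n_2 = (+0.9094, -0.4158)
n_3 = (+0.7774, +0.6291)
n_4 = (-0.1921, +0.9814)
n_5 = (-0.7470, +0.6649)
n_6 = (-0.9654, +0.2606)
n_7 = (-0.9363, -0.3511)
  (0,1): δ = 140.04°  ·
  (0,2): δ = 82.92°  ·
  (0,3): δ = 19.37°  ✓
  (0,4): δ = 42.72°  ✓
  (0,5): δ = 79.98°  ·
  (0,6): δ = 106.54°  ·
  (0,7): δ = 142.20°  ·
  (1,2): δ = 122.88°  ·
  (1,3): δ = 59.33°  ·
  (1,4): δ = 2.77°  ✓
  (1,5): δ = 40.02°  ✓
  (1,6): δ = 66.59°  ·
  (1,7): δ = 102.25°  ·
  (2,3): δ = 116.45°  ·
  (2,4): δ = 54.35°  ·
  (2,5): δ = 17.10°  ✓
  (2,6): δ = 9.47°  ✓
  (2,7): δ = 45.13°  ·
  (3,4): δ = 117.91°  ·
  (3,5): δ = 80.65°  ·
  (3,6): δ = 54.09°  ·
  (3,7): δ = 18.42°  ✓
  (4,5): δ = 142.75°  ·
  (4,6): δ = 116.18°  ·
  (4,7): δ = 80.52°  ·
  (5,6): δ = 153.43°  ·
  (5,7): δ = 117.77°  ·
  (6,7): δ = 144.34°  ·
antipodal pairs: 7

count = 7; pairs: (0,3), (0,4), (1,4), (1,5), (2,5), (2,6), (3,7)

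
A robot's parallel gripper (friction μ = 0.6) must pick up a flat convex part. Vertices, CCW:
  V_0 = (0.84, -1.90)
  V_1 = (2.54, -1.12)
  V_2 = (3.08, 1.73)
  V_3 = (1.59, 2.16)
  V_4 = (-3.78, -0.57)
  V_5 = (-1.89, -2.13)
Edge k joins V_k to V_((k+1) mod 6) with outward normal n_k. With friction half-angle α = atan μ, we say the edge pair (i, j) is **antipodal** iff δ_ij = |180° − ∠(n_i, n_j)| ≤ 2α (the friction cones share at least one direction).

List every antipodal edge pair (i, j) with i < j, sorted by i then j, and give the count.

α = atan 0.6 = 30.96°;  2α = 61.93°
n_0 = (+0.4170, -0.9089)
n_1 = (+0.9825, -0.1862)
n_2 = (+0.2773, +0.9608)
n_3 = (-0.4532, +0.8914)
n_4 = (-0.6366, -0.7712)
n_5 = (+0.0840, -0.9965)
  (0,1): δ = 125.38°  ·
  (0,2): δ = 40.74°  ✓
  (0,3): δ = 2.30°  ✓
  (0,4): δ = 115.82°  ·
  (0,5): δ = 160.17°  ·
  (1,2): δ = 95.37°  ·
  (1,3): δ = 52.32°  ✓
  (1,4): δ = 61.19°  ✓
  (1,5): δ = 105.54°  ·
  (2,3): δ = 136.95°  ·
  (2,4): δ = 23.44°  ✓
  (2,5): δ = 20.91°  ✓
  (3,4): δ = 66.48°  ·
  (3,5): δ = 22.13°  ✓
  (4,5): δ = 135.65°  ·
antipodal pairs: 7

count = 7; pairs: (0,2), (0,3), (1,3), (1,4), (2,4), (2,5), (3,5)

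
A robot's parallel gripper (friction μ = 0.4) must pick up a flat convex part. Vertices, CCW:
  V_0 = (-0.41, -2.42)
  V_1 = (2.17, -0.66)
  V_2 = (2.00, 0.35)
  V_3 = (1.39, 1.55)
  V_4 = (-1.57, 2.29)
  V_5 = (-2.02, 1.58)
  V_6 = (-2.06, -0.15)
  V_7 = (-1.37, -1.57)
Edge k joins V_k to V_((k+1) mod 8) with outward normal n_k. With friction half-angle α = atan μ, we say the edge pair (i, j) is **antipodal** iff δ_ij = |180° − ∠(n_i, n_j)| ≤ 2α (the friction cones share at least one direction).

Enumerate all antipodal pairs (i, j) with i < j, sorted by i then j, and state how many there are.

count = 9; pairs: (0,4), (1,4), (1,5), (1,6), (1,7), (2,5), (2,6), (2,7), (3,7)

α = atan 0.4 = 21.80°;  2α = 43.60°
n_0 = (+0.5635, -0.8261)
n_1 = (+0.9861, +0.1660)
n_2 = (+0.8914, +0.4531)
n_3 = (+0.2425, +0.9701)
n_4 = (-0.8446, +0.5353)
n_5 = (-0.9997, +0.0231)
n_6 = (-0.8994, -0.4371)
n_7 = (-0.6629, -0.7487)
  (0,1): δ = 114.75°  ·
  (0,2): δ = 97.35°  ·
  (0,3): δ = 48.34°  ·
  (0,4): δ = 23.33°  ✓
  (0,5): δ = 54.37°  ·
  (0,6): δ = 81.62°  ·
  (0,7): δ = 104.18°  ·
  (1,2): δ = 162.61°  ·
  (1,3): δ = 113.59°  ·
  (1,4): δ = 41.92°  ✓
  (1,5): δ = 10.88°  ✓
  (1,6): δ = 16.36°  ✓
  (1,7): δ = 38.92°  ✓
  (2,3): δ = 130.98°  ·
  (2,4): δ = 59.31°  ·
  (2,5): δ = 28.27°  ✓
  (2,6): δ = 1.03°  ✓
  (2,7): δ = 21.53°  ✓
  (3,4): δ = 108.33°  ·
  (3,5): δ = 77.29°  ·
  (3,6): δ = 50.05°  ·
  (3,7): δ = 27.49°  ✓
  (4,5): δ = 148.96°  ·
  (4,6): δ = 121.72°  ·
  (4,7): δ = 99.16°  ·
  (5,6): δ = 152.76°  ·
  (5,7): δ = 130.20°  ·
  (6,7): δ = 157.44°  ·
antipodal pairs: 9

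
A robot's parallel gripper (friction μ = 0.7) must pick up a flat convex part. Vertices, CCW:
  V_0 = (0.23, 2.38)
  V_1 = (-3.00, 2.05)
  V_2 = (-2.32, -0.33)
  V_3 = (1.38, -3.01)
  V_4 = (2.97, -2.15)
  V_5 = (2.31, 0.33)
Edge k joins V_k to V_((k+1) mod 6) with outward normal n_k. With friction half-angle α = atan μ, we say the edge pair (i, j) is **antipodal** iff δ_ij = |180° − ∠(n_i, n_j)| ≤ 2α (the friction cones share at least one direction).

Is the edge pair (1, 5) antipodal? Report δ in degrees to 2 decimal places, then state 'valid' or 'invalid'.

δ = 29.47°, valid

α = atan 0.7 = 34.99°;  2α = 69.98°
edge 1: e_1 = (+0.68, -2.38);  n_1 = (-0.9615, -0.2747)
edge 5: e_5 = (-2.08, +2.05);  n_5 = (+0.7020, +0.7122)
∠(n_1, n_5) = 150.53°
δ = |180° − 150.53°| = 29.47°
29.47° ≤ 2α = 69.98°  →  valid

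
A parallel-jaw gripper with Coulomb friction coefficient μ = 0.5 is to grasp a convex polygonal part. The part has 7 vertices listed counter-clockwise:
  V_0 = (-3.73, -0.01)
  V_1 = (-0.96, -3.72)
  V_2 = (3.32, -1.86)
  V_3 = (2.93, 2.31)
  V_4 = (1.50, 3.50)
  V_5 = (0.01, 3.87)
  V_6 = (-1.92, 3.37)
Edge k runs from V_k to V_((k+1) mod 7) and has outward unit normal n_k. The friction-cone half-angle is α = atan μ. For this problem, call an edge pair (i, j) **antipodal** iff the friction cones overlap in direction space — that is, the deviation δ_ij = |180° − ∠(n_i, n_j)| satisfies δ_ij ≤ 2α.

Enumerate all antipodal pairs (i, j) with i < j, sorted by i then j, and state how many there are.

α = atan 0.5 = 26.57°;  2α = 53.13°
n_0 = (-0.8013, -0.5983)
n_1 = (+0.3986, -0.9171)
n_2 = (+0.9957, +0.0931)
n_3 = (+0.6397, +0.7687)
n_4 = (+0.2410, +0.9705)
n_5 = (-0.2508, +0.9680)
n_6 = (-0.8816, +0.4721)
  (0,1): δ = 103.26°  ·
  (0,2): δ = 31.40°  ✓
  (0,3): δ = 13.49°  ✓
  (0,4): δ = 39.31°  ✓
  (0,5): δ = 67.78°  ·
  (0,6): δ = 115.08°  ·
  (1,2): δ = 108.15°  ·
  (1,3): δ = 63.25°  ·
  (1,4): δ = 37.43°  ✓
  (1,5): δ = 8.96°  ✓
  (1,6): δ = 38.34°  ✓
  (2,3): δ = 135.11°  ·
  (2,4): δ = 109.29°  ·
  (2,5): δ = 80.82°  ·
  (2,6): δ = 33.51°  ✓
  (3,4): δ = 154.18°  ·
  (3,5): δ = 125.71°  ·
  (3,6): δ = 78.40°  ·
  (4,5): δ = 151.53°  ·
  (4,6): δ = 104.22°  ·
  (5,6): δ = 132.69°  ·
antipodal pairs: 7

count = 7; pairs: (0,2), (0,3), (0,4), (1,4), (1,5), (1,6), (2,6)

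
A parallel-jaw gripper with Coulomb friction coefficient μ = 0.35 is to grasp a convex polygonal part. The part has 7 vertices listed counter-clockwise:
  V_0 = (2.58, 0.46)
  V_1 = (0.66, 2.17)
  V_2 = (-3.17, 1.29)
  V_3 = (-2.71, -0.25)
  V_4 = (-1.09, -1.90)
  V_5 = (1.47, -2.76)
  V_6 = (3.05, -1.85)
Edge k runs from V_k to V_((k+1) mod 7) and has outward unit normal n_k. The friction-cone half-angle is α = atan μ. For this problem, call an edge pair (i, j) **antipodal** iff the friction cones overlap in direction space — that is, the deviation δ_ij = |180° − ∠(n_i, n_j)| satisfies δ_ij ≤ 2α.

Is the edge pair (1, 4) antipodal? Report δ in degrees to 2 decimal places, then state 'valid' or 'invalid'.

α = atan 0.35 = 19.29°;  2α = 38.58°
edge 1: e_1 = (-3.83, -0.88);  n_1 = (-0.2239, +0.9746)
edge 4: e_4 = (+2.56, -0.86);  n_4 = (-0.3184, -0.9479)
∠(n_1, n_4) = 148.49°
δ = |180° − 148.49°| = 31.51°
31.51° ≤ 2α = 38.58°  →  valid

δ = 31.51°, valid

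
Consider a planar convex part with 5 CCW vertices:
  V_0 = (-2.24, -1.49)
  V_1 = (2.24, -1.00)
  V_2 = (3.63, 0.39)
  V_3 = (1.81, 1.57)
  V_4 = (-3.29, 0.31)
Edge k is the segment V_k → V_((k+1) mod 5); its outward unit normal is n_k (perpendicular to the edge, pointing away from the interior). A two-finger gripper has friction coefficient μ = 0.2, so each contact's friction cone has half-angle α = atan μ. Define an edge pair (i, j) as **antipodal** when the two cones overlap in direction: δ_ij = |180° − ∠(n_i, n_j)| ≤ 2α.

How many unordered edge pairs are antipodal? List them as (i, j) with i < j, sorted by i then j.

α = atan 0.2 = 11.31°;  2α = 22.62°
n_0 = (+0.1087, -0.9941)
n_1 = (+0.7071, -0.7071)
n_2 = (+0.5440, +0.8391)
n_3 = (-0.2398, +0.9708)
n_4 = (-0.8638, -0.5039)
  (0,1): δ = 141.24°  ·
  (0,2): δ = 39.20°  ·
  (0,3): δ = 7.64°  ✓
  (0,4): δ = 114.01°  ·
  (1,2): δ = 77.96°  ·
  (1,3): δ = 31.12°  ·
  (1,4): δ = 75.26°  ·
  (2,3): δ = 133.17°  ·
  (2,4): δ = 26.79°  ·
  (3,4): δ = 73.62°  ·
antipodal pairs: 1

count = 1; pairs: (0,3)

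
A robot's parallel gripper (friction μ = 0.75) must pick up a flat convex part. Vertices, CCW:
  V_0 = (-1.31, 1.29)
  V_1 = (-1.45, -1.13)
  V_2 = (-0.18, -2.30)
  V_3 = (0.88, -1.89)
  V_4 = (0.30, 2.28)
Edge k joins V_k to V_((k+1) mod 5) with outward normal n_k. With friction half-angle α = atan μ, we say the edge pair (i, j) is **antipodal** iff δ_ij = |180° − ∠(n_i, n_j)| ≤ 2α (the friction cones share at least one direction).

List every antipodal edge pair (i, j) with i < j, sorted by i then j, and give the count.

α = atan 0.75 = 36.87°;  2α = 73.74°
n_0 = (-0.9983, +0.0578)
n_1 = (-0.6776, -0.7355)
n_2 = (+0.3607, -0.9327)
n_3 = (+0.9905, +0.1378)
n_4 = (-0.5238, +0.8518)
  (0,1): δ = 129.34°  ·
  (0,2): δ = 65.54°  ✓
  (0,3): δ = 11.23°  ✓
  (0,4): δ = 124.90°  ·
  (1,2): δ = 116.20°  ·
  (1,3): δ = 39.43°  ✓
  (1,4): δ = 74.24°  ·
  (2,3): δ = 103.23°  ·
  (2,4): δ = 10.44°  ✓
  (3,4): δ = 66.33°  ✓
antipodal pairs: 5

count = 5; pairs: (0,2), (0,3), (1,3), (2,4), (3,4)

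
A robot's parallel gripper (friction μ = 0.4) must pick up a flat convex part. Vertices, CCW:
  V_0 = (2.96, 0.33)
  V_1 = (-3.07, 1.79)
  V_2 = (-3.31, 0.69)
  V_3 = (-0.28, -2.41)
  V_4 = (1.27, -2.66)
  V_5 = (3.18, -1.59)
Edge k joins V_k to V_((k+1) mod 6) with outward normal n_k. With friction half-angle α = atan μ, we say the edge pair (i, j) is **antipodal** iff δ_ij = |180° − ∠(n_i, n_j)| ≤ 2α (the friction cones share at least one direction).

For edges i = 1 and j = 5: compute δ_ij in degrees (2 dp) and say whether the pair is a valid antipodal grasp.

α = atan 0.4 = 21.80°;  2α = 43.60°
edge 1: e_1 = (-0.24, -1.10);  n_1 = (-0.9770, +0.2132)
edge 5: e_5 = (-0.22, +1.92);  n_5 = (+0.9935, +0.1138)
∠(n_1, n_5) = 161.16°
δ = |180° − 161.16°| = 18.84°
18.84° ≤ 2α = 43.60°  →  valid

δ = 18.84°, valid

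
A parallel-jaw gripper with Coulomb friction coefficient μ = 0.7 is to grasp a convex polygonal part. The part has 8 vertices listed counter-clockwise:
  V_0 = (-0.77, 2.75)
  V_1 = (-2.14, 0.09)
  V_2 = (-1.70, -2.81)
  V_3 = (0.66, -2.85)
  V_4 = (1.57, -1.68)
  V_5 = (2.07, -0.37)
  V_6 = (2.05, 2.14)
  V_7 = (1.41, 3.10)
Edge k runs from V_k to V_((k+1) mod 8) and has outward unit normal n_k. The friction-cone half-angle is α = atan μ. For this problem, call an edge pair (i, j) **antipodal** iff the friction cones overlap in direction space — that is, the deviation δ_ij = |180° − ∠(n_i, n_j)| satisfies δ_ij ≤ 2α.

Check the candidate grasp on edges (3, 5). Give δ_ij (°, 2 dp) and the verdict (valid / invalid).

δ = 141.67°, invalid

α = atan 0.7 = 34.99°;  2α = 69.98°
edge 3: e_3 = (+0.91, +1.17);  n_3 = (+0.7894, -0.6139)
edge 5: e_5 = (-0.02, +2.51);  n_5 = (+1.0000, +0.0080)
∠(n_3, n_5) = 38.33°
δ = |180° − 38.33°| = 141.67°
141.67° > 2α = 69.98°  →  invalid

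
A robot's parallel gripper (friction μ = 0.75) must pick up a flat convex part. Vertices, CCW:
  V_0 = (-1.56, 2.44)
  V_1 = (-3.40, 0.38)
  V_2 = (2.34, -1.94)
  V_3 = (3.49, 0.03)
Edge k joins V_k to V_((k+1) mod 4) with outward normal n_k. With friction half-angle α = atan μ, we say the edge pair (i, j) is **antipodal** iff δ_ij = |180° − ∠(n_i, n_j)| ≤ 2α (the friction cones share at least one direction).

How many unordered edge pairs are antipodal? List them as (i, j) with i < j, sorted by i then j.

count = 3; pairs: (0,1), (0,2), (1,3)

α = atan 0.75 = 36.87°;  2α = 73.74°
n_0 = (-0.7458, +0.6662)
n_1 = (-0.3747, -0.9271)
n_2 = (+0.8636, -0.5041)
n_3 = (+0.4307, +0.9025)
  (0,1): δ = 70.24°  ✓
  (0,2): δ = 11.50°  ✓
  (0,3): δ = 106.26°  ·
  (1,2): δ = 98.27°  ·
  (1,3): δ = 3.50°  ✓
  (2,3): δ = 85.24°  ·
antipodal pairs: 3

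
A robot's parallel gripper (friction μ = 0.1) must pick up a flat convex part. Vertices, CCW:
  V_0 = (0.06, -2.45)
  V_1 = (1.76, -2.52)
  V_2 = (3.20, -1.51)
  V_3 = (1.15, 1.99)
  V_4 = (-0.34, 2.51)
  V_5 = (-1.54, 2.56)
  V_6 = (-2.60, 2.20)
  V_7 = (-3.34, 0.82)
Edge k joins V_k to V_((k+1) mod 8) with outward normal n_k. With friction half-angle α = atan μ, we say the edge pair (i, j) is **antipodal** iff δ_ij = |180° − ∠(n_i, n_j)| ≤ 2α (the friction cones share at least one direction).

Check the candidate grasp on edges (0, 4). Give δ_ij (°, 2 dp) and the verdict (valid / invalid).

δ = 0.03°, valid

α = atan 0.1 = 5.71°;  2α = 11.42°
edge 0: e_0 = (+1.70, -0.07);  n_0 = (-0.0411, -0.9992)
edge 4: e_4 = (-1.20, +0.05);  n_4 = (+0.0416, +0.9991)
∠(n_0, n_4) = 179.97°
δ = |180° − 179.97°| = 0.03°
0.03° ≤ 2α = 11.42°  →  valid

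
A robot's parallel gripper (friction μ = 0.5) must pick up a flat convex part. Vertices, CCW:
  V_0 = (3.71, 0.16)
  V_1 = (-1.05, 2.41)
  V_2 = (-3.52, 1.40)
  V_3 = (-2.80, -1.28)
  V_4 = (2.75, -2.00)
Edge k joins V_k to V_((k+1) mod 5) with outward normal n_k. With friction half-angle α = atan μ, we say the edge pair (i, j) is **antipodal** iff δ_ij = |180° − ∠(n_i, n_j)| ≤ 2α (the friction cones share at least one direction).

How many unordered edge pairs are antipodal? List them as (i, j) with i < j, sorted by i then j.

α = atan 0.5 = 26.57°;  2α = 53.13°
n_0 = (+0.4274, +0.9041)
n_1 = (-0.3785, +0.9256)
n_2 = (-0.9658, -0.2595)
n_3 = (-0.1287, -0.9917)
n_4 = (+0.9138, -0.4061)
  (0,1): δ = 132.46°  ·
  (0,2): δ = 49.66°  ✓
  (0,3): δ = 17.91°  ✓
  (0,4): δ = 91.34°  ·
  (1,2): δ = 97.20°  ·
  (1,3): δ = 29.63°  ✓
  (1,4): δ = 43.80°  ✓
  (2,3): δ = 112.43°  ·
  (2,4): δ = 39.00°  ✓
  (3,4): δ = 106.57°  ·
antipodal pairs: 5

count = 5; pairs: (0,2), (0,3), (1,3), (1,4), (2,4)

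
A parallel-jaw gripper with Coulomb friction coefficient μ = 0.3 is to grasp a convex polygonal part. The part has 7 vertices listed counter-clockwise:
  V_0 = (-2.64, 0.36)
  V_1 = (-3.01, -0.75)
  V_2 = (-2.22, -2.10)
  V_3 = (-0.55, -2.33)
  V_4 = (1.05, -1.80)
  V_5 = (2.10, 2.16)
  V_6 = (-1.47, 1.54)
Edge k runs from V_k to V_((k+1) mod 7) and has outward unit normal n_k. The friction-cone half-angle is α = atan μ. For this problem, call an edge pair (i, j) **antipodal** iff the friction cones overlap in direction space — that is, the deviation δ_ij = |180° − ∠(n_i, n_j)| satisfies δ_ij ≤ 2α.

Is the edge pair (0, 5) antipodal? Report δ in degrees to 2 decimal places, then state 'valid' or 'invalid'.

α = atan 0.3 = 16.70°;  2α = 33.40°
edge 0: e_0 = (-0.37, -1.11);  n_0 = (-0.9487, +0.3162)
edge 5: e_5 = (-3.57, -0.62);  n_5 = (-0.1711, +0.9853)
∠(n_0, n_5) = 61.71°
δ = |180° − 61.71°| = 118.29°
118.29° > 2α = 33.40°  →  invalid

δ = 118.29°, invalid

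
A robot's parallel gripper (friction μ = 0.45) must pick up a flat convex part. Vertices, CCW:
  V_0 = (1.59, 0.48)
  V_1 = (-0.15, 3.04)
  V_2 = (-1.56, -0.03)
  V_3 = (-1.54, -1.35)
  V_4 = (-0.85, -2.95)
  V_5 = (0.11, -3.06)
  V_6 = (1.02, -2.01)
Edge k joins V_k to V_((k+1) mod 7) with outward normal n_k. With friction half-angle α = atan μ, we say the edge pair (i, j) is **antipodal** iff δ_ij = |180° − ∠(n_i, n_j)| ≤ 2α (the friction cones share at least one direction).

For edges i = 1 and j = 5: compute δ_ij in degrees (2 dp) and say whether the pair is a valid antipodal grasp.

δ = 16.25°, valid

α = atan 0.45 = 24.23°;  2α = 48.46°
edge 1: e_1 = (-1.41, -3.07);  n_1 = (-0.9087, +0.4174)
edge 5: e_5 = (+0.91, +1.05);  n_5 = (+0.7557, -0.6549)
∠(n_1, n_5) = 163.75°
δ = |180° − 163.75°| = 16.25°
16.25° ≤ 2α = 48.46°  →  valid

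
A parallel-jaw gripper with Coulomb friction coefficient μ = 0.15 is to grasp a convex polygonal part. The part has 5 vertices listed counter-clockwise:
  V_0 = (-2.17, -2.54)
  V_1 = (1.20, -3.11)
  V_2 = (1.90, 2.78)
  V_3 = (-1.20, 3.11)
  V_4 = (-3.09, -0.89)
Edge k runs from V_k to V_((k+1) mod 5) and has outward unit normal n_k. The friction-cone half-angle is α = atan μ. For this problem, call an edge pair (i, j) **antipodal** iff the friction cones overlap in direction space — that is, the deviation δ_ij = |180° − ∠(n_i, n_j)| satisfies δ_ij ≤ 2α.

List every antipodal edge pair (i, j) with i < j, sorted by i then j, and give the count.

α = atan 0.15 = 8.53°;  2α = 17.06°
n_0 = (-0.1668, -0.9860)
n_1 = (+0.9930, -0.1180)
n_2 = (+0.1059, +0.9944)
n_3 = (-0.9042, +0.4272)
n_4 = (-0.8734, -0.4870)
  (0,1): δ = 87.18°  ·
  (0,2): δ = 3.52°  ✓
  (0,3): δ = 74.31°  ·
  (0,4): δ = 128.74°  ·
  (1,2): δ = 89.30°  ·
  (1,3): δ = 18.51°  ·
  (1,4): δ = 35.92°  ·
  (2,3): δ = 109.21°  ·
  (2,4): δ = 54.78°  ·
  (3,4): δ = 125.57°  ·
antipodal pairs: 1

count = 1; pairs: (0,2)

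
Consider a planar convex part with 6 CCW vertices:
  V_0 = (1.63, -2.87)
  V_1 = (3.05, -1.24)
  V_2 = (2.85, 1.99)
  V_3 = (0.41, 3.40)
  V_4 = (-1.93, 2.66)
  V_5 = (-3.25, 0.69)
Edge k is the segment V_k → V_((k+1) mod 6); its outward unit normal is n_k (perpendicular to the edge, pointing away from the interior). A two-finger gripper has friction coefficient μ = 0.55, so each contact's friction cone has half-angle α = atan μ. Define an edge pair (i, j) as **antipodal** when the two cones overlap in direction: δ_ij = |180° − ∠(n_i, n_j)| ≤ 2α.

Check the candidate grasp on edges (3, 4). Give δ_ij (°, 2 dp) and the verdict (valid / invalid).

δ = 141.37°, invalid

α = atan 0.55 = 28.81°;  2α = 57.62°
edge 3: e_3 = (-2.34, -0.74);  n_3 = (-0.3015, +0.9535)
edge 4: e_4 = (-1.32, -1.97);  n_4 = (-0.8308, +0.5566)
∠(n_3, n_4) = 38.63°
δ = |180° − 38.63°| = 141.37°
141.37° > 2α = 57.62°  →  invalid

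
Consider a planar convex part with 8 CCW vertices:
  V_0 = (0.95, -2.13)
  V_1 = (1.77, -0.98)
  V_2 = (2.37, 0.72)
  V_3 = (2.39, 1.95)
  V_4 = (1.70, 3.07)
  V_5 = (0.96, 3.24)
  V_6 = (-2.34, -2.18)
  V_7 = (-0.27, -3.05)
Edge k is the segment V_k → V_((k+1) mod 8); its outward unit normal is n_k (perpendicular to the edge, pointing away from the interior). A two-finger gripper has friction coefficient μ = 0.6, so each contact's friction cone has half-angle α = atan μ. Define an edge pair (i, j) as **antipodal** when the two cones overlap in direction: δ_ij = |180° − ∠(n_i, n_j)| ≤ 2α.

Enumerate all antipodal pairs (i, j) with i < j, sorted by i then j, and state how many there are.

count = 7; pairs: (0,5), (1,5), (2,5), (3,6), (4,6), (4,7), (5,7)

α = atan 0.6 = 30.96°;  2α = 61.93°
n_0 = (+0.8142, -0.5806)
n_1 = (+0.9430, -0.3328)
n_2 = (+0.9999, -0.0163)
n_3 = (+0.8514, +0.5245)
n_4 = (+0.2239, +0.9746)
n_5 = (-0.8541, +0.5200)
n_6 = (-0.3875, -0.9219)
n_7 = (+0.6021, -0.7984)
  (0,1): δ = 163.95°  ·
  (0,2): δ = 145.44°  ·
  (0,3): δ = 112.87°  ·
  (0,4): δ = 67.45°  ·
  (0,5): δ = 4.16°  ✓
  (0,6): δ = 102.69°  ·
  (0,7): δ = 162.51°  ·
  (1,2): δ = 161.49°  ·
  (1,3): δ = 128.92°  ·
  (1,4): δ = 83.50°  ·
  (1,5): δ = 11.90°  ✓
  (1,6): δ = 86.64°  ·
  (1,7): δ = 146.46°  ·
  (2,3): δ = 147.43°  ·
  (2,4): δ = 102.01°  ·
  (2,5): δ = 30.40°  ✓
  (2,6): δ = 68.14°  ·
  (2,7): δ = 127.95°  ·
  (3,4): δ = 134.57°  ·
  (3,5): δ = 62.97°  ·
  (3,6): δ = 35.57°  ✓
  (3,7): δ = 95.38°  ·
  (4,5): δ = 108.40°  ·
  (4,6): δ = 9.86°  ✓
  (4,7): δ = 49.96°  ✓
  (5,6): δ = 81.46°  ·
  (5,7): δ = 21.64°  ✓
  (6,7): δ = 120.18°  ·
antipodal pairs: 7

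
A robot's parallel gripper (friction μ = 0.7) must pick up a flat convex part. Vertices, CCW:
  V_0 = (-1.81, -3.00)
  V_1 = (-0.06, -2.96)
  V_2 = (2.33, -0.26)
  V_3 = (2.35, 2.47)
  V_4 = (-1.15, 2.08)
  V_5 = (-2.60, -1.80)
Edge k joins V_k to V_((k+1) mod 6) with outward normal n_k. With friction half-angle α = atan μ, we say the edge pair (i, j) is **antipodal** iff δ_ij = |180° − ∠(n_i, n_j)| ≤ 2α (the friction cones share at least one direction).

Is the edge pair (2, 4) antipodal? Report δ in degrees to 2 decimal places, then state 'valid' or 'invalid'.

α = atan 0.7 = 34.99°;  2α = 69.98°
edge 2: e_2 = (+0.02, +2.73);  n_2 = (+1.0000, -0.0073)
edge 4: e_4 = (-1.45, -3.88);  n_4 = (-0.9367, +0.3501)
∠(n_2, n_4) = 159.93°
δ = |180° − 159.93°| = 20.07°
20.07° ≤ 2α = 69.98°  →  valid

δ = 20.07°, valid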